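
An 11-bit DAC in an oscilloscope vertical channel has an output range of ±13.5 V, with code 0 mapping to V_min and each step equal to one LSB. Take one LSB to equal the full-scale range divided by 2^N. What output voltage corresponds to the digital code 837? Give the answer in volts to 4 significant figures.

Full-scale range = 13.5 V − (-13.5 V) = 27 V. LSB = 27 V / 2^11.
Output = V_min + (837/2048) × range = -13.5 + 0.408691 × 27 V
      = -13.5 + 11.0347 = -2.46533 V.

-2.465 V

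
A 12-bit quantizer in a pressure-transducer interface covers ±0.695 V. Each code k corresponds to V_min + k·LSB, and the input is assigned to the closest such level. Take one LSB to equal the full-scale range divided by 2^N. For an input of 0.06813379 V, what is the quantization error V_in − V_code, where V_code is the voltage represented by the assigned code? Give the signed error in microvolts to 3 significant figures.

The full-scale span is 0.695 − (-0.695) = 1.39 V. LSB = 1.39 V / 2^12 ≈ 339.4 µV.
(V_in − V_min)/LSB = (0.06813379 − (-0.695)) × 4096/1.39 = 2248.7741 → nearest code k = 2249.
V_code = V_min + k × range/2^12 = -0.695 + 2249 × 1.39/4096 = 0.06821044922 V.
Error = V_in − V_code = 0.06813379 − (0.06821044922) = −76.7 µV.

−76.7 µV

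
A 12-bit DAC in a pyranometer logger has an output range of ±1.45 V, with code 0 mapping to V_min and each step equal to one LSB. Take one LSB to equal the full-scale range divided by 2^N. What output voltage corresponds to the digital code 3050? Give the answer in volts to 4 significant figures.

The full-scale span is 1.45 − (-1.45) = 2.9 V. LSB = 2.9 V / 2^12.
Output = V_min + (3050/4096) × range = -1.45 + 0.744629 × 2.9 V
      = -1.45 + 2.15942 = 0.709424 V.

0.7094 V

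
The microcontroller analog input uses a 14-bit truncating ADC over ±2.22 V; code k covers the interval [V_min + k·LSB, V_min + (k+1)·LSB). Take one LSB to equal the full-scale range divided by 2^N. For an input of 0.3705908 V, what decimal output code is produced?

9559

Full-scale range = 2.22 V − (-2.22 V) = 4.44 V. LSB = 4.44 V / 2^14 ≈ 271.0 µV.
code = ⌊(V_in − V_min)/LSB⌋ = ⌊(V_in − V_min) × 2^14 / range⌋
     = ⌊(0.3705908 − (-2.22)) × 16384 / 4.44⌋ = ⌊2.5905908 × 16384/4.44⌋
     = ⌊9559.513⌋ = 9559.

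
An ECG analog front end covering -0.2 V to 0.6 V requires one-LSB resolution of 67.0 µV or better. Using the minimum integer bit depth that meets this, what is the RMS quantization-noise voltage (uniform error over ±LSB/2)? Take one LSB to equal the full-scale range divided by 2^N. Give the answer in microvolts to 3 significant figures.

Range = 0.6 − (-0.2) = 0.8 V.
Required number of levels: 0.8/67.0 µV = 11940; smallest N with 2^N ≥ that is 14.
One LSB is 0.8 V / 16384 = 48.828 µV.
RMS noise = LSB/√12 = 14.1 µV.

14.1 µV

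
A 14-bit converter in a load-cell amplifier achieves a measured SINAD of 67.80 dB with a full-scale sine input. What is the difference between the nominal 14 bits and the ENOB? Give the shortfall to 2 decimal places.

Effective bits = (67.80 − 1.76)/6.02 = 10.9701.
14 − 10.9701 = 3.03 bits below nominal.

3.03 bits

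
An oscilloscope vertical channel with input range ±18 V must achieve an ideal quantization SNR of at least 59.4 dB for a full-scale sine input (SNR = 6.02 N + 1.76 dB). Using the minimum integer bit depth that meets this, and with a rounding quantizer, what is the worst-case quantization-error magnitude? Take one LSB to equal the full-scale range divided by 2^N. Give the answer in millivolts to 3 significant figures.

Range = 18 − (-18) = 36 V.
N ≥ (59.4 − 1.76)/6.02 = 9.575 → N_min = 10.
One LSB is 36 V / 1024 = 35.156 mV.
|e|_max = LSB/2 = 17.6 mV.

17.6 mV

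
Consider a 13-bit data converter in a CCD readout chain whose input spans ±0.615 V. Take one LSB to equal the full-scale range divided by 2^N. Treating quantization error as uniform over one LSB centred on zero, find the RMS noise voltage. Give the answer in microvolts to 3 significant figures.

Range = 0.615 − (-0.615) = 1.23 V.
LSB = 1.23 V / 2^13 = 150.15 µV.
RMS of a uniform error over width LSB is LSB/√12 = 43.3 µV.

43.3 µV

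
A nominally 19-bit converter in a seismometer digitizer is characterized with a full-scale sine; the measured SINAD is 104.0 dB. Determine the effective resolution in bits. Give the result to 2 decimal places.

16.98 bits

(104.0 − 1.76) / 6.02 = 102.24/6.02 = 16.9834 effective bits.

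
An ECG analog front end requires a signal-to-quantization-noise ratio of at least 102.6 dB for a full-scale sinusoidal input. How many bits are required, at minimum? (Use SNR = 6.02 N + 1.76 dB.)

N ≥ (102.6 − 1.76)/6.02 = 16.751 → N_min = 17.

17 bits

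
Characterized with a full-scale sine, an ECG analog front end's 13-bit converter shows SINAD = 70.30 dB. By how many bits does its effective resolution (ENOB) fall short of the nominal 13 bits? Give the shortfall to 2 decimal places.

1.61 bits

Effective bits = (70.30 − 1.76)/6.02 = 11.3854.
Shortfall = 13 − 11.3854 = 1.6146 bits.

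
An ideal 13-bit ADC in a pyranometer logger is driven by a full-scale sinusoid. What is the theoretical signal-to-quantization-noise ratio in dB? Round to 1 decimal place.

80.0 dB

For an ideal N-bit converter with full-scale sine input, SNR = 6.02 N + 1.76 dB. SNR = 6.02 × 13 + 1.76 = 78.26 + 1.76 = 80.02 dB.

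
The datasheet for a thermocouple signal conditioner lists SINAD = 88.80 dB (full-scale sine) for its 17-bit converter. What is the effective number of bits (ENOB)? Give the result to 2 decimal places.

Inverting SNR = 6.02 N + 1.76: N_eff = (88.80 − 1.76)/6.02 = 14.4585.

14.46 bits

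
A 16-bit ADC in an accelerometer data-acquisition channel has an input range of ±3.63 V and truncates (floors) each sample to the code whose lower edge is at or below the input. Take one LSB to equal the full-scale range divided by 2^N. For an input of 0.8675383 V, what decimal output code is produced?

The full-scale span is 3.63 − (-3.63) = 7.26 V. LSB = 7.26 V / 2^16 ≈ 110.8 µV.
(V_in − V_min) × 2^16/range = (0.8675383 − (-3.63)) × 65536/7.26 = 40599.266.
Floor → code = 40599.

40599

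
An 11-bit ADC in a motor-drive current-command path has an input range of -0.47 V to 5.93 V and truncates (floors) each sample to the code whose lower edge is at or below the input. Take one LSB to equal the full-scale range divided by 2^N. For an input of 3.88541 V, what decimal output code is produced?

1393

Range = 5.93 − (-0.47) = 6.4 V. LSB = 6.4 V / 2^11 ≈ 3.125 mV.
V_in − V_min = 3.88541 − (-0.47) = 4.35541 V.
Divide by LSB: 4.35541 × 2048/6.4 = 1393.7312.
Truncating gives code 1393.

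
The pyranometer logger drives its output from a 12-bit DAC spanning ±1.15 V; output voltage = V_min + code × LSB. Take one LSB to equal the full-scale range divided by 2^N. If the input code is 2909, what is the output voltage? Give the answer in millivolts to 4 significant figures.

The full-scale span is 1.15 − (-1.15) = 2.3 V. LSB = 2.3 V / 2^12.
Output = V_min + (2909/4096) × range = -1.15 + 0.710205 × 2.3 V
      = -1.15 V + 1.63347 V = 0.483472 V.

483.5 mV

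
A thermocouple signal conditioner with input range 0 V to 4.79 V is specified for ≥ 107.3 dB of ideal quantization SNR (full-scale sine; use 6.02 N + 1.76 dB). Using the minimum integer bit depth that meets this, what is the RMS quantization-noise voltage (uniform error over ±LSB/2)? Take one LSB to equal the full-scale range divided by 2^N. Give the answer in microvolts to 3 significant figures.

Span = 4.79 V.
Required N = ⌈(107.3 − 1.76)/6.02⌉ = ⌈17.532⌉ = 18.
One LSB is 4.79 V / 262144 = 18.272 µV.
σ_q = LSB/√12 = 18.272 µV/3.4641 = 5.27 µV.

5.27 µV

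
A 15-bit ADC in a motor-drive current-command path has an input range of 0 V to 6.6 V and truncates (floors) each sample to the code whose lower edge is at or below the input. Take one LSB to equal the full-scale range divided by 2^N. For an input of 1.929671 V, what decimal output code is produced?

9580

V_FS = 6.6 V. LSB = 6.6 V / 2^15 ≈ 201.4 µV.
V_in − V_min = 1.929671 − (0) = 1.929671 V.
Divide by LSB: 1.929671 × 32768/6.6 = 9580.5241.
Truncating gives code 9580.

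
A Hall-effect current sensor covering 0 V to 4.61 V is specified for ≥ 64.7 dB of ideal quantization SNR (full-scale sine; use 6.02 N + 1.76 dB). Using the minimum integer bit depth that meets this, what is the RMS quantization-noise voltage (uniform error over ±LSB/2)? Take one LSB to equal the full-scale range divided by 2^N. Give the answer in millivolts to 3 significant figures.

V_FS = 4.61 V.
N ≥ (64.7 − 1.76)/6.02 = 10.455 → N_min = 11.
One LSB is 4.61 V / 2048 = 2.2510 mV.
σ_q = LSB/√12 = 2.2510 mV/3.4641 = 0.650 mV.

0.650 mV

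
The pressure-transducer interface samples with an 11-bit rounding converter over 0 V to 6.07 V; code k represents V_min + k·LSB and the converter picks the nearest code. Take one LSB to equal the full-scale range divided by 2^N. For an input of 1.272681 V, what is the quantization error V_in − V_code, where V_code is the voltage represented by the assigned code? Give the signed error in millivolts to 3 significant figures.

+1.18 mV

Range is 6.07 V. LSB = 6.07 V / 2^11 ≈ 2.964 mV.
Position in LSBs: (1.272681 − (0)) × 2048/6.07 = 429.3988; rounding gives k = 429.
V_code = V_min + k × range/2^11 = 0 + 429 × 6.07/2048 = 1.271499023 V.
Error = V_in − V_code = 1.272681 − (1.271499023) = +1.18 mV.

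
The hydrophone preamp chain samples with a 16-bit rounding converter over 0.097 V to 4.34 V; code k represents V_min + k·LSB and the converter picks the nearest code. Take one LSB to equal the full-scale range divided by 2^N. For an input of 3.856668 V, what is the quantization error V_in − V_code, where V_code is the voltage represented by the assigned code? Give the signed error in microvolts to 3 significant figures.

−25.2 µV

Span: 4.34 V − (0.097 V) = 4.243 V. LSB = 4.243 V / 2^16 ≈ 64.74 µV.
(V_in − V_min)/LSB = (3.856668 − (0.097)) × 65536/4.243 = 58070.6109 → nearest code k = 58071.
V_code = 0.097 + (58071/65536) × 4.243 = 3.8566931915 V.
V_in − V_code = 3.856668 − (3.8566931915) = −25.2 µV.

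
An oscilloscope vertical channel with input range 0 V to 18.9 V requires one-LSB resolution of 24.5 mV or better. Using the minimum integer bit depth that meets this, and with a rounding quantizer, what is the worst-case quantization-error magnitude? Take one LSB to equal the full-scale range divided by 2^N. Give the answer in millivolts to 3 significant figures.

9.23 mV

V_FS = 18.9 V.
Required number of levels: 18.9/24.5 mV = 771.43; smallest N with 2^N ≥ that is 10.
LSB = 18.9 V ÷ 2^10 = 18.9/1024 V = 18.457 mV.
|e|_max = LSB/2 = 9.23 mV.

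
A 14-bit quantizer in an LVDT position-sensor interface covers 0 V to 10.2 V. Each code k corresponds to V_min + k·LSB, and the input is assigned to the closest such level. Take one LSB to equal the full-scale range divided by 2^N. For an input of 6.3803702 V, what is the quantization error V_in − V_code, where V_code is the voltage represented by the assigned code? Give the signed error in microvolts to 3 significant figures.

V_FS = 10.2 V. LSB = 10.2 V / 2^14 ≈ 0.6226 mV.
(6.3803702 − (0)) / LSB = 6.3803702 × 16384/10.2 = 10248.6260. Nearest integer: k = 10249.
Reconstructed level: 0 + 10249 × 10.2/16384 V = 6.3806030273 V.
V_in − V_code = 6.3803702 − (6.3806030273) = −233 µV.

−233 µV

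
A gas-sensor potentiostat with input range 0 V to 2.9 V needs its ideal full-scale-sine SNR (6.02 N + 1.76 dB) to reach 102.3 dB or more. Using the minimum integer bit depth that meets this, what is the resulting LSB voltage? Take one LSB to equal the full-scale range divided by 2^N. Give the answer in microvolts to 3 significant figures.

Full-scale range = 2.9 V.
Solving 6.02 N ≥ 102.3 − 1.76: N ≥ 16.701. Round up → N = 17.
LSB = 2.9 V / 2^17 = 22.1 µV.

22.1 µV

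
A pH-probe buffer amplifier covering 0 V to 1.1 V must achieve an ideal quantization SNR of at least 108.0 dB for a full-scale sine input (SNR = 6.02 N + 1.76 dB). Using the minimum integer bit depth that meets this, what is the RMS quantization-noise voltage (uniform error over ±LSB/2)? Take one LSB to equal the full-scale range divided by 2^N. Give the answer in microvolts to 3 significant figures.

Range is 1.1 V.
N ≥ (108.0 − 1.76)/6.02 = 17.648 → N_min = 18.
LSB = 1.1 V ÷ 2^18 = 1.1/262144 V = 4.1962 µV.
V_rms = LSB/√12 = 1.21 µV.

1.21 µV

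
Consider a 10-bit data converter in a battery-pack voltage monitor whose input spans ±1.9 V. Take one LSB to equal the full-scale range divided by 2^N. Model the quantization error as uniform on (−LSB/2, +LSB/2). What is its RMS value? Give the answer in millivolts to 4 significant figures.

1.071 mV

Range = 1.9 − (-1.9) = 3.8 V.
One LSB is 3.8 V / 1024 = 3.71094 mV.
For a uniform distribution on [−LSB/2, +LSB/2], V_rms = LSB/√12 = 3.71094 mV/3.4641 = 1.071 mV.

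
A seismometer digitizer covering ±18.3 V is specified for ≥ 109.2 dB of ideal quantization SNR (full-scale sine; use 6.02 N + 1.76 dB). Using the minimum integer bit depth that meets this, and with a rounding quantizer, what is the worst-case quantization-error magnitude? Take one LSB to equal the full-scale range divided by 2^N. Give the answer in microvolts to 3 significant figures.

Range = 18.3 − (-18.3) = 36.6 V.
6.02 N + 1.76 ≥ 109.2 gives N ≥ 17.847, so the minimum integer is 18.
Step size = 36.6/262144 V = 139.62 µV.
Half an LSB is 69.8 µV.

69.8 µV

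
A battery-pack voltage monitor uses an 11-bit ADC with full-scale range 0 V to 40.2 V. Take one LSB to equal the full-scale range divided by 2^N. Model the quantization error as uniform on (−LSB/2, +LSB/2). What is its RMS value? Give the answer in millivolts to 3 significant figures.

Full-scale range = 40.2 V.
LSB = 40.2 V / 2^11 = 19.629 mV.
V_rms = LSB/√12 = 19.629 mV / √12 = 5.67 mV.

5.67 mV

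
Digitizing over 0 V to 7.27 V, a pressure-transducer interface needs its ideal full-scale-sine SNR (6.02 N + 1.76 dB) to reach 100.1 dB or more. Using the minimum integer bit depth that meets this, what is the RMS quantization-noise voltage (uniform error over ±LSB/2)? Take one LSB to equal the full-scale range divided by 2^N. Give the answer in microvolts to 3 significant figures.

16.0 µV

Full-scale range = 7.27 V.
N ≥ (100.1 − 1.76)/6.02 = 16.336 → N_min = 17.
LSB = 7.27 V ÷ 2^17 = 7.27/131072 V = 55.466 µV.
V_rms = LSB/√12 = 16.0 µV.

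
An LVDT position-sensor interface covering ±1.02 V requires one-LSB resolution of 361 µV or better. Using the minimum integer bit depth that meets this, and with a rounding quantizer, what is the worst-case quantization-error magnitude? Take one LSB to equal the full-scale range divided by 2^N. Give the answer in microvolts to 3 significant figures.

Full-scale range = 1.02 V − (-1.02 V) = 2.04 V.
2.04 V / 361 µV = 5651. Since 2^12 = 4096 and 2^13 = 8192, N = 13.
LSB = 2.04 V ÷ 2^13 = 2.04/8192 V = 249.02 µV.
|e|_max = LSB/2 = 125 µV.

125 µV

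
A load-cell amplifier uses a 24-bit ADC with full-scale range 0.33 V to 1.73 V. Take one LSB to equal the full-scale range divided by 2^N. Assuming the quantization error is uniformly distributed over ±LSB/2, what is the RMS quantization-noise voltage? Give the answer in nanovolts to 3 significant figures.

Full-scale range = 1.73 V − (0.33 V) = 1.4 V.
LSB = 1.4 V / 2^24 = 83.447 nV.
σ_q = LSB/√12 = 83.447 nV/3.4641 = 24.1 nV.

24.1 nV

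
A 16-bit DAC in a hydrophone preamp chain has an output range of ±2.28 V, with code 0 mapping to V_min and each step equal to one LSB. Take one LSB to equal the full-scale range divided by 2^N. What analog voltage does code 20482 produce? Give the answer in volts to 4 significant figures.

-0.8549 V

The full-scale span is 2.28 − (-2.28) = 4.56 V. LSB = 4.56 V / 2^16.
V_out = -2.28 + 20482 × (4.56/65536) V
      = -2.28 V + 1.42514 V = -0.854861 V.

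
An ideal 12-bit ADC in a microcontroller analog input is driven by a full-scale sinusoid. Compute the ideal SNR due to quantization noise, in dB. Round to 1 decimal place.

74.0 dB

Ideal quantization SNR: 6.02 × 12 + 1.76 dB = 74.0 dB.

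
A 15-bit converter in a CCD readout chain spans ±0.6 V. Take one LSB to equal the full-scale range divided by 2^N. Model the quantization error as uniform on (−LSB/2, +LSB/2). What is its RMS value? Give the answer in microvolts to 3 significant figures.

10.6 µV

Span: 0.6 V − (-0.6 V) = 1.2 V.
LSB = 1.2 V ÷ 2^15 = 1.2/32768 V = 36.621 µV.
RMS of a uniform error over width LSB is LSB/√12 = 10.6 µV.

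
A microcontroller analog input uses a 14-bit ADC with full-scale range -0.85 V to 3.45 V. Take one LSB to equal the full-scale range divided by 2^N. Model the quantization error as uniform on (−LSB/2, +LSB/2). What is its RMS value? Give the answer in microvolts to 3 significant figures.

Full-scale range = 3.45 V − (-0.85 V) = 4.3 V.
One LSB is 4.3 V / 16384 = 262.45 µV.
For a uniform distribution on [−LSB/2, +LSB/2], V_rms = LSB/√12 = 262.45 µV/3.4641 = 75.8 µV.

75.8 µV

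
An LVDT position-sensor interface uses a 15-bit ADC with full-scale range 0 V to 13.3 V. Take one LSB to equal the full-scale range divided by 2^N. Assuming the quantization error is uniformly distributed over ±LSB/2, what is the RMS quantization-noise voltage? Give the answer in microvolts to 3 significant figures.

Span = 13.3 V.
LSB = 13.3 V ÷ 2^15 = 13.3/32768 V = 405.88 µV.
V_rms = LSB/√12 = 405.88 µV / √12 = 117 µV.

117 µV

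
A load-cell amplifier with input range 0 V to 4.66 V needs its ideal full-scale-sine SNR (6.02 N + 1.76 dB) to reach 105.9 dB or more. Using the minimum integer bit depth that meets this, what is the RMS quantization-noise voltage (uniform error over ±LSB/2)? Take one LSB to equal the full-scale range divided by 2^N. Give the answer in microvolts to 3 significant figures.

Range is 4.66 V.
Solving 6.02 N ≥ 105.9 − 1.76: N ≥ 17.299. Round up → N = 18.
LSB = 4.66 V / 2^18 = 17.776 µV.
σ_q = LSB/√12 = 17.776 µV/3.4641 = 5.13 µV.

5.13 µV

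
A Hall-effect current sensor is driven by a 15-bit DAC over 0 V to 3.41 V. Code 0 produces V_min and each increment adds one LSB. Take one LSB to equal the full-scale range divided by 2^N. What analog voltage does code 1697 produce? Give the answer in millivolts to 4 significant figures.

Full-scale range = 3.41 V. LSB = 3.41 V / 2^15.
V_out = V_min + code × LSB = 0 V + 1697 × 3.41 V / 32768
      = 0 + 0.176598 = 0.176598 V.

176.6 mV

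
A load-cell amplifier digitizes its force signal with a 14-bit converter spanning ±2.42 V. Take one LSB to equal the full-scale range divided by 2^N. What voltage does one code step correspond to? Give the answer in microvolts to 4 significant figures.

Full-scale range = 2.42 V − (-2.42 V) = 4.84 V.
2^14 = 16384 levels.
One LSB is 4.84 V / 16384 = 295.4 µV.

295.4 µV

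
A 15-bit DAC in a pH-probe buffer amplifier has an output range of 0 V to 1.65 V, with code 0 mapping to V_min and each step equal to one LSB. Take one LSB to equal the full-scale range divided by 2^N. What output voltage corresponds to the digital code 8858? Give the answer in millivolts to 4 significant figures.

446.0 mV

Span = 1.65 V. LSB = 1.65 V / 2^15.
V_out = 0 + 8858 × (1.65/32768) V
      = 0 V + 0.446036 V = 0.446036 V.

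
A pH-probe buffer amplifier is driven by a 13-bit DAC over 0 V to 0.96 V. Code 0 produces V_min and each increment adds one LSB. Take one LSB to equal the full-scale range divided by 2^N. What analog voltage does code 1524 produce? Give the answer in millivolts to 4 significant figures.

Full-scale range = 0.96 V. LSB = 0.96 V / 2^13.
V_out = 0 + 1524 × (0.96/8192) V
      = 0 V + 0.178594 V = 0.178594 V.

178.6 mV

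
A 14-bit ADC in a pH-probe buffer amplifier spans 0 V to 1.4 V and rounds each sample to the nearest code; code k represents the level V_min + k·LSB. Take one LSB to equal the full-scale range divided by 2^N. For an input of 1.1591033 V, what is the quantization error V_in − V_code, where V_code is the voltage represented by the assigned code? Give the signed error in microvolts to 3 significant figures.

Span = 1.4 V. LSB = 1.4 V / 2^14 ≈ 85.45 µV.
Position in LSBs: (1.1591033 − (0)) × 16384/1.4 = 13564.8203; rounding gives k = 13565.
V_code = V_min + k × range/2^14 = 0 + 13565 × 1.4/16384 = 1.1591186523 V.
V_in − V_code = 1.1591033 − (1.1591186523) = −15.4 µV.

−15.4 µV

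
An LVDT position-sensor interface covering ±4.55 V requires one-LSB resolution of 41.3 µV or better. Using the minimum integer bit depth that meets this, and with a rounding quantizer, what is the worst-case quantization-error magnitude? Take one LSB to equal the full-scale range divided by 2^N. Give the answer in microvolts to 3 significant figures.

Span: 4.55 V − (-4.55 V) = 9.1 V.
Levels needed ≥ 9.1/41.3 µV = 220300. 2^18 = 262144 suffices, so N_min = 18.
LSB = 9.1 V / 2^18 = 34.714 µV.
Max error for round-to-nearest is LSB/2 = 17.4 µV.

17.4 µV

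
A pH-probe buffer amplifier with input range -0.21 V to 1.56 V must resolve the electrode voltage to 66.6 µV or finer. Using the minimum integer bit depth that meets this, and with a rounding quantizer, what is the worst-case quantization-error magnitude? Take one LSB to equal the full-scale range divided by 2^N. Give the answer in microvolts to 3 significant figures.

27.0 µV

Range = 1.56 − (-0.21) = 1.77 V.
Need 2^N ≥ 1.77 V / 66.6 µV = 26580 → N_min = 15.
LSB = 1.77 V / 2^15 = 54.016 µV.
|e|_max = LSB/2 = 27.0 µV.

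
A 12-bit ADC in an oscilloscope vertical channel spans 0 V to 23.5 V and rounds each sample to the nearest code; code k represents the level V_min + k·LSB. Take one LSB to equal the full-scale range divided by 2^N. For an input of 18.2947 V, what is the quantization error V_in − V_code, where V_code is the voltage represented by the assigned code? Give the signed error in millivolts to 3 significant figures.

−1.56 mV

Span = 23.5 V. LSB = 23.5 V / 2^12 ≈ 5.737 mV.
Position in LSBs: (18.2947 − (0)) × 4096/23.5 = 3188.7273; rounding gives k = 3189.
V_code = V_min + k × range/2^12 = 0 + 3189 × 23.5/4096 = 18.29626465 V.
e = 18.2947 − (18.29626465) = −1.56 mV.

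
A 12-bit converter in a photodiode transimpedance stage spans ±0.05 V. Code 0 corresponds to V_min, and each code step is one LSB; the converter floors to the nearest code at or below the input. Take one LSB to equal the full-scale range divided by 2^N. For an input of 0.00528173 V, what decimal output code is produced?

2264

Span: 0.05 V − (-0.05 V) = 0.1 V. LSB = 0.1 V / 2^12 ≈ 24.41 µV.
code = ⌊(V_in − V_min)/LSB⌋ = ⌊(V_in − V_min) × 2^12 / range⌋
     = ⌊(0.00528173 − (-0.05)) × 4096 / 0.1⌋ = ⌊0.05528173 × 4096/0.1⌋
     = ⌊2264.340⌋ = 2264.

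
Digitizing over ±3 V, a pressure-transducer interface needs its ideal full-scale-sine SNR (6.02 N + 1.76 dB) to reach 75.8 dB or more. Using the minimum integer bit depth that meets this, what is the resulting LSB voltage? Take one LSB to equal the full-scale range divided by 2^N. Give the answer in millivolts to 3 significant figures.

0.732 mV

Span: 3 V − (-3 V) = 6 V.
Required N = ⌈(75.8 − 1.76)/6.02⌉ = ⌈12.299⌉ = 13.
Step size = 6/8192 V = 0.732 mV.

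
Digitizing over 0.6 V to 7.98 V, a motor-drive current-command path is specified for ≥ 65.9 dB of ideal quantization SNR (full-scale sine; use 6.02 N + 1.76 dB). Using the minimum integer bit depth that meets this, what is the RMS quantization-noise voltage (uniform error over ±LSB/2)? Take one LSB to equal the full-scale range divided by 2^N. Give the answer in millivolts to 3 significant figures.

1.04 mV

Span: 7.98 V − (0.6 V) = 7.38 V.
Solving 6.02 N ≥ 65.9 − 1.76: N ≥ 10.654. Round up → N = 11.
One LSB is 7.38 V / 2048 = 3.6035 mV.
σ_q = LSB/√12 = 3.6035 mV/3.4641 = 1.04 mV.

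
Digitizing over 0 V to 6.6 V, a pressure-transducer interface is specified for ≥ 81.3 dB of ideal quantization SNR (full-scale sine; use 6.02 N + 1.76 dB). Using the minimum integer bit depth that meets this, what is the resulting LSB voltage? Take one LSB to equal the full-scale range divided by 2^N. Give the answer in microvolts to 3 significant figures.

403 µV

Full-scale range = 6.6 V.
Solving 6.02 N ≥ 81.3 − 1.76: N ≥ 13.213. Round up → N = 14.
LSB = 6.6 V / 2^14 = 403 µV.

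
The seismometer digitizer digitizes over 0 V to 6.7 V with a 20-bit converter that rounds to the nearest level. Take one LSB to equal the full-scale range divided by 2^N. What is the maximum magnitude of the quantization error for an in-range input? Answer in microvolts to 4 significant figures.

Range is 6.7 V.
One LSB is 6.7 V / 1048576 = 6.38962 µV.
|e|_max = LSB/2 = 3.195 µV.

3.195 µV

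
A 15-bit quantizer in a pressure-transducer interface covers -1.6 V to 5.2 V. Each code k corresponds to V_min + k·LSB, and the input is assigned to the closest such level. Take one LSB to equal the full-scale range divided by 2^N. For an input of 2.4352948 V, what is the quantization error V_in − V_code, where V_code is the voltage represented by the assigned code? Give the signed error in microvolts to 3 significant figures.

+77.5 µV

Range = 5.2 − (-1.6) = 6.8 V. LSB = 6.8 V / 2^15 ≈ 207.5 µV.
(V_in − V_min)/LSB = (2.4352948 − (-1.6)) × 32768/6.8 = 19445.3735 → nearest code k = 19445.
V_code = V_min + k × range/2^15 = -1.6 + 19445 × 6.8/32768 = 2.4352172852 V.
Error = V_in − V_code = 2.4352948 − (2.4352172852) = +77.5 µV.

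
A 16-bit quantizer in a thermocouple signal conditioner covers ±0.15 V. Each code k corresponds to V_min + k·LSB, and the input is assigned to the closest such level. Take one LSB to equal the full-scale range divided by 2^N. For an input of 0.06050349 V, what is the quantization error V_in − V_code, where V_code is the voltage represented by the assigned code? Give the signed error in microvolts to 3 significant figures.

+0.865 µV

Range = 0.15 − (-0.15) = 0.3 V. LSB = 0.3 V / 2^16 ≈ 4.578 µV.
Position in LSBs: (0.06050349 − (-0.15)) × 65536/0.3 = 45985.1891; rounding gives k = 45985.
V_code = V_min + k × range/2^16 = -0.15 + 45985 × 0.3/65536 = 0.060502624512 V.
Error = V_in − V_code = 0.06050349 − (0.060502624512) = +0.865 µV.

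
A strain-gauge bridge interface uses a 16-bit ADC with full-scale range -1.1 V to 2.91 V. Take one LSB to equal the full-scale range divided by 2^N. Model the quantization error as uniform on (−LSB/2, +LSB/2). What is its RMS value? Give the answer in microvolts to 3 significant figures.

Span: 2.91 V − (-1.1 V) = 4.01 V.
Step size = 4.01/65536 V = 61.188 µV.
RMS of a uniform error over width LSB is LSB/√12 = 17.7 µV.

17.7 µV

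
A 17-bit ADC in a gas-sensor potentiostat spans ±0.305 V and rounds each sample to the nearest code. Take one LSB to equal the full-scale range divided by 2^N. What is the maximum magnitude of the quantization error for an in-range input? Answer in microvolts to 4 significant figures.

2.327 µV

Span: 0.305 V − (-0.305 V) = 0.61 V.
LSB = 0.61 V / 2^17 = 4.65393 µV.
Worst-case error for round-to-nearest is half an LSB: 2.327 µV.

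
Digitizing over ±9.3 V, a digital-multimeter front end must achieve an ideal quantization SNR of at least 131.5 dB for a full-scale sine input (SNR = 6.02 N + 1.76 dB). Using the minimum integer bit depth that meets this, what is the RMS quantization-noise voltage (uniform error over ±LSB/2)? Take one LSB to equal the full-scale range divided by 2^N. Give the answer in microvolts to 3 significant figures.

1.28 µV

Full-scale range = 9.3 V − (-9.3 V) = 18.6 V.
Required N = ⌈(131.5 − 1.76)/6.02⌉ = ⌈21.551⌉ = 22.
LSB = 18.6 V ÷ 2^22 = 18.6/4194304 V = 4.4346 µV.
RMS noise = LSB/√12 = 1.28 µV.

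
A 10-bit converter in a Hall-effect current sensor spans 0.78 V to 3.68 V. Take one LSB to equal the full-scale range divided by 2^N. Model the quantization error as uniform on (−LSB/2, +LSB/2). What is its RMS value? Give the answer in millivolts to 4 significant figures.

Range = 3.68 − (0.78) = 2.9 V.
LSB = 2.9 V ÷ 2^10 = 2.9/1024 V = 2.83203 mV.
For a uniform distribution on [−LSB/2, +LSB/2], V_rms = LSB/√12 = 2.83203 mV/3.4641 = 0.8175 mV.

0.8175 mV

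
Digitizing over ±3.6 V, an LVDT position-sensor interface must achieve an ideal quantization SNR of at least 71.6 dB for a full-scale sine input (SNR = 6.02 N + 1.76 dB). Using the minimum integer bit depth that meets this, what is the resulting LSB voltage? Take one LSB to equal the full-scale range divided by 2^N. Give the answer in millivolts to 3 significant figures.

1.76 mV

Full-scale range = 3.6 V − (-3.6 V) = 7.2 V.
Solving 6.02 N ≥ 71.6 − 1.76: N ≥ 11.601. Round up → N = 12.
One LSB is 7.2 V / 4096 = 1.76 mV.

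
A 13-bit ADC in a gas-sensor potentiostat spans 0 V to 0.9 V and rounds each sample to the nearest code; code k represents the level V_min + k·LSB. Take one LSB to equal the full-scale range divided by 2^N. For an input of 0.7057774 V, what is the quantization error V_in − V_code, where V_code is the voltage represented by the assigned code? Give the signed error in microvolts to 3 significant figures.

+15.7 µV

V_FS = 0.9 V. LSB = 0.9 V / 2^13 ≈ 109.9 µV.
(0.7057774 − (0)) / LSB = 0.7057774 × 8192/0.9 = 6424.1427. Nearest integer: k = 6424.
V_code = 0 + (6424/8192) × 0.9 = 0.7057617188 V.
Error = V_in − V_code = 0.7057774 − (0.7057617188) = +15.7 µV.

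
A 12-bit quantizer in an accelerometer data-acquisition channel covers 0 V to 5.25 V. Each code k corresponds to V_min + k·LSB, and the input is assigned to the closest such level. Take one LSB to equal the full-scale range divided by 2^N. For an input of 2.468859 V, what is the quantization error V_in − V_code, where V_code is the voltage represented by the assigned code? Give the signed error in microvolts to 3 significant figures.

Full-scale range = 5.25 V. LSB = 5.25 V / 2^12 ≈ 1.282 mV.
(V_in − V_min)/LSB = (2.468859 − (0)) × 4096/5.25 = 1926.1803 → nearest code k = 1926.
V_code = 0 + (1926/4096) × 5.25 = 2.468627930 V.
Error = V_in − V_code = 2.468859 − (2.468627930) = +231 µV.

+231 µV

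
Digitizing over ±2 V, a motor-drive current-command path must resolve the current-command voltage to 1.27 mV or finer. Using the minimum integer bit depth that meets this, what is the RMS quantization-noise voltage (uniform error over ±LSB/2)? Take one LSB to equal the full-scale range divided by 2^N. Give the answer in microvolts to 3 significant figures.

282 µV

Range = 2 − (-2) = 4 V.
Need 2^N ≥ 4 V / 1.27 mV = 3150 → N_min = 12.
LSB = 4 V / 2^12 = 0.97656 mV.
V_rms = LSB/√12 = 282 µV.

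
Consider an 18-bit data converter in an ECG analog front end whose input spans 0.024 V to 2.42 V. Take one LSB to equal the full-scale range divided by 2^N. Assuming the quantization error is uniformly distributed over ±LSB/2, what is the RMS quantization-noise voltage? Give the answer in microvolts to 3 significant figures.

2.64 µV

Full-scale range = 2.42 V − (0.024 V) = 2.396 V.
LSB = 2.396 V / 2^18 = 9.1400 µV.
For a uniform distribution on [−LSB/2, +LSB/2], V_rms = LSB/√12 = 9.1400 µV/3.4641 = 2.64 µV.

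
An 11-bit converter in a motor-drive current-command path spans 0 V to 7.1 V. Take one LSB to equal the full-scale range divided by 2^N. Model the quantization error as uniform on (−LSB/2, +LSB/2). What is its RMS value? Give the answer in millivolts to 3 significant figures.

1.00 mV

Range is 7.1 V.
Step size = 7.1/2048 V = 3.4668 mV.
RMS of a uniform error over width LSB is LSB/√12 = 1.00 mV.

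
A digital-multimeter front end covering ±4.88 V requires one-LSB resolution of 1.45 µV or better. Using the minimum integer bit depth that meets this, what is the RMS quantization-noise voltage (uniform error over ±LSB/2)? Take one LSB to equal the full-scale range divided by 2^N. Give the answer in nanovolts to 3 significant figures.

Span: 4.88 V − (-4.88 V) = 9.76 V.
Required number of levels: 9.76/1.45 µV = 6.7310e6; smallest N with 2^N ≥ that is 23.
Step size = 9.76/8388608 V = 1.1635 µV.
V_rms = LSB/√12 = 336 nV.

336 nV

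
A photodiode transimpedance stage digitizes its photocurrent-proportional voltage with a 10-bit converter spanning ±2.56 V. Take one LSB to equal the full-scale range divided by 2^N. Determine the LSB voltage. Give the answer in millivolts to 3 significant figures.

Range = 2.56 − (-2.56) = 5.12 V.
2^10 = 1024 levels.
LSB = 5.12 V / 2^10 = 5.00 mV.

5.00 mV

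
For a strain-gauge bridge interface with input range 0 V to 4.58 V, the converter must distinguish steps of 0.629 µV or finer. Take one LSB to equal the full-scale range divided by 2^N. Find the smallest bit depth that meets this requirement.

23 bits

Range is 4.58 V.
Levels needed ≥ 4.58/0.629 µV = 7.281e6. 2^23 = 8388608 suffices, so N_min = 23.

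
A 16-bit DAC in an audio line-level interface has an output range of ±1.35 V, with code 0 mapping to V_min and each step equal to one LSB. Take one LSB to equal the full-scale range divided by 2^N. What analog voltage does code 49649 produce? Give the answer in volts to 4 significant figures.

0.6955 V

Full-scale range = 1.35 V − (-1.35 V) = 2.7 V. LSB = 2.7 V / 2^16.
Output = V_min + (49649/65536) × range = -1.35 + 0.757584 × 2.7 V
      = -1.35 V + 2.04548 V = 0.695476 V.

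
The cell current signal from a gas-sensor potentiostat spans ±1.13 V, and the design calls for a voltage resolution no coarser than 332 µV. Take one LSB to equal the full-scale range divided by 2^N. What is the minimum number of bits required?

The full-scale span is 1.13 − (-1.13) = 2.26 V.
2.26 V / 332 µV = 6807. Since 2^12 = 4096 and 2^13 = 8192, N = 13.

13 bits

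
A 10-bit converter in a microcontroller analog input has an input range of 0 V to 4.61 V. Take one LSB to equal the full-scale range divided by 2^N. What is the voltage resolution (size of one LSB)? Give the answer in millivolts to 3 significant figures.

4.50 mV

Span = 4.61 V.
2^10 = 1024 levels.
Step size = 4.61/1024 V = 4.50 mV.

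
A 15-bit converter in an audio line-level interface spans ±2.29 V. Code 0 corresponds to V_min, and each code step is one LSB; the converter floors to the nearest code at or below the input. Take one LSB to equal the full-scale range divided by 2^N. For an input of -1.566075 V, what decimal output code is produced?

Full-scale range = 2.29 V − (-2.29 V) = 4.58 V. LSB = 4.58 V / 2^15 ≈ 139.8 µV.
(V_in − V_min) × 2^15/range = (-1.566075 − (-2.29)) × 32768/4.58 = 5179.383.
Floor → code = 5179.

5179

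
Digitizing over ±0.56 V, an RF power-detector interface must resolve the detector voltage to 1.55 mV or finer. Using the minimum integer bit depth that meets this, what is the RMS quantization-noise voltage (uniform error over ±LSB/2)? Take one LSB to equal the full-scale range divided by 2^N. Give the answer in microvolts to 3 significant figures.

316 µV

Full-scale range = 0.56 V − (-0.56 V) = 1.12 V.
Need 2^N ≥ 1.12 V / 1.55 mV = 722.6 → N_min = 10.
LSB = 1.12 V ÷ 2^10 = 1.12/1024 V = 1.0938 mV.
V_rms = LSB/√12 = 316 µV.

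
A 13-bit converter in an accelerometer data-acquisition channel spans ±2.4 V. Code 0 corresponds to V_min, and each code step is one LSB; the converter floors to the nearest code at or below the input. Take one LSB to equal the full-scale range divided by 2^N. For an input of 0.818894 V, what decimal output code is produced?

5493

Full-scale range = 2.4 V − (-2.4 V) = 4.8 V. LSB = 4.8 V / 2^13 ≈ 0.5859 mV.
(V_in − V_min) × 2^13/range = (0.818894 − (-2.4)) × 8192/4.8 = 5493.579.
Floor → code = 5493.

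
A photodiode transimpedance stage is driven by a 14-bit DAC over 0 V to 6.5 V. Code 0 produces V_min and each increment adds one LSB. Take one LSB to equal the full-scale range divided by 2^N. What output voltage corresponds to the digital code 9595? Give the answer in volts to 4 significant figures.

3.807 V

Span = 6.5 V. LSB = 6.5 V / 2^14.
V_out = 0 + 9595 × (6.5/16384) V
      = 0 + 3.80661 = 3.80661 V.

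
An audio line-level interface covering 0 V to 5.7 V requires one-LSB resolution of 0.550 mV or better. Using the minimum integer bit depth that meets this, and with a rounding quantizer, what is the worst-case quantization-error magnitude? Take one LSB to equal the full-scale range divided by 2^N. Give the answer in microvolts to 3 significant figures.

Span = 5.7 V.
Levels needed ≥ 5.7/0.550 mV = 10360. 2^14 = 16384 suffices, so N_min = 14.
LSB = 5.7 V ÷ 2^14 = 5.7/16384 V = 347.90 µV.
Half an LSB is 174 µV.

174 µV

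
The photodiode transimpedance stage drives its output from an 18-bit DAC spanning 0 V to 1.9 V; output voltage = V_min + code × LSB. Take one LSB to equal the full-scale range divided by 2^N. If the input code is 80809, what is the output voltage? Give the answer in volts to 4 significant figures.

Span = 1.9 V. LSB = 1.9 V / 2^18.
V_out = V_min + code × LSB = 0 V + 80809 × 1.9 V / 262144
      = 0 V + 0.585698 V = 0.585698 V.

0.5857 V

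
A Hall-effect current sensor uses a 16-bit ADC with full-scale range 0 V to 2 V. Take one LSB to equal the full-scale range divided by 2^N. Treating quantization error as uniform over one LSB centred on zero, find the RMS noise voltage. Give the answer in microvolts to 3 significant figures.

8.81 µV

Range is 2 V.
Step size = 2/65536 V = 30.518 µV.
For a uniform distribution on [−LSB/2, +LSB/2], V_rms = LSB/√12 = 30.518 µV/3.4641 = 8.81 µV.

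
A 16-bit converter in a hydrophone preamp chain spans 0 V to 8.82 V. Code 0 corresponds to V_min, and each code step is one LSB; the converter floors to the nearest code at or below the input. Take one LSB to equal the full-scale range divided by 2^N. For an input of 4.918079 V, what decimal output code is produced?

36543

Span = 8.82 V. LSB = 8.82 V / 2^16 ≈ 134.6 µV.
code = ⌊(V_in − V_min)/LSB⌋ = ⌊(V_in − V_min) × 2^16 / range⌋
     = ⌊(4.918079 − (0)) × 65536 / 8.82⌋ = ⌊4.918079 × 65536/8.82⌋
     = ⌊36543.223⌋ = 36543.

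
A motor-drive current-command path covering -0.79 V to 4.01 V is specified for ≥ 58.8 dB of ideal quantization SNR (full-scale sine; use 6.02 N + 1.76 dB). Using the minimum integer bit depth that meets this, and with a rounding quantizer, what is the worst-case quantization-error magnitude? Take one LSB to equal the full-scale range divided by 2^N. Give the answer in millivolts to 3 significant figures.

Range = 4.01 − (-0.79) = 4.8 V.
Solving 6.02 N ≥ 58.8 − 1.76: N ≥ 9.475. Round up → N = 10.
LSB = 4.8 V / 2^10 = 4.6875 mV.
Max error for round-to-nearest is LSB/2 = 2.34 mV.

2.34 mV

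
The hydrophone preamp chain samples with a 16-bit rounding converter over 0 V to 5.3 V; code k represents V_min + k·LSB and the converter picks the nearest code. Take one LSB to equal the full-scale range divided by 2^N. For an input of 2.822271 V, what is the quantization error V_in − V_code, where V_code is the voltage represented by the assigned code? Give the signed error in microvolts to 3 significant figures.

Range is 5.3 V. LSB = 5.3 V / 2^16 ≈ 80.87 µV.
(2.822271 − (0)) / LSB = 2.822271 × 65536/5.3 = 34898.1797. Nearest integer: k = 34898.
V_code = 0 + (34898/65536) × 5.3 = 2.8222564697 V.
V_in − V_code = 2.822271 − (2.8222564697) = +14.5 µV.

+14.5 µV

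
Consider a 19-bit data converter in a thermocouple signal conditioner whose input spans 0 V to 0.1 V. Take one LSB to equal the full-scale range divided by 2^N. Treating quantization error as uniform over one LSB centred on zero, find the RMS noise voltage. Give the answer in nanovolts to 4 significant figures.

Span = 0.1 V.
LSB = 0.1 V / 2^19 = 190.735 nV.
RMS of a uniform error over width LSB is LSB/√12 = 55.06 nV.

55.06 nV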